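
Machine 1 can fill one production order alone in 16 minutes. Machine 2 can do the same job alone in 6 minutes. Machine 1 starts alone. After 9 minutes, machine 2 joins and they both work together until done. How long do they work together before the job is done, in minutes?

In the first 9 minutes machine 1 alone does 9/16 of the job, leaving 7/16.
Once everyone is working, combined rate: 1/16 + 1/6 = (3 + 8)/48 = 11/48 per minute.
Remaining 7/16 at 11/48 per minute takes 21/11 minutes.

21/11 minutes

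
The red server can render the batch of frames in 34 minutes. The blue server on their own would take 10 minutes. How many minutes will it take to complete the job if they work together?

Combined rate: 1/34 + 1/10 = (5 + 17)/170 = 22/170 = 11/85 per minute.
Time = 1 ÷ (11/85) = 85/11 minutes.

85/11 minutes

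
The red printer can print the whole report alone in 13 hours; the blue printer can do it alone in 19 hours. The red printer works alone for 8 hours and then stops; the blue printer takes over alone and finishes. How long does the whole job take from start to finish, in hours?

In 8 hours the red printer does 8/13 of the job, leaving 5/13.
The blue printer works at 1/19 per hour, so finishing takes 5/13 ÷ 1/19 = 95/13 hours.
Total time = 8 + 95/13 = 199/13 hours.

199/13 hours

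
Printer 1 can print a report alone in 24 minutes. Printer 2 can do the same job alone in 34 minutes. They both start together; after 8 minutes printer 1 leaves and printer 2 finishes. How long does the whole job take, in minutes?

In the first 8 minutes the combined rate is 29/408, so 29/51 of the job is done, leaving 22/51.
After printer 1 leaves the rate is 1/34 per minute; the remaining 22/51 takes 44/3 minutes.
Total = 8 + 44/3 = 68/3 minutes.

68/3 minutes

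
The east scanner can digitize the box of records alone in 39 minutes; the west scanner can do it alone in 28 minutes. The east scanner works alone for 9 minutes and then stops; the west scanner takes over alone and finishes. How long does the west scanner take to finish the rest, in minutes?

280/13 minutes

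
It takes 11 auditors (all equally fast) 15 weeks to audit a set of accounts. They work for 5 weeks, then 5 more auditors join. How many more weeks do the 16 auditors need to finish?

55/8 weeks

One auditor does 1/165 of the job per week.
After 5 weeks with 11 auditors, 1/3 is done (2/3 left).
With 16 auditors the rate is 16/165, so the rest takes 2/3 ÷ 16/165 = 55/8 weeks.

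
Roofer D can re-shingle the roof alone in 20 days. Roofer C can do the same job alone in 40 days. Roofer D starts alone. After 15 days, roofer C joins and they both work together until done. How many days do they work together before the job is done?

In the first 15 days roofer D alone does 15/20 = 3/4 of the job, leaving 1/4.
Once everyone is working, combined rate: 1/20 + 1/40 = (2 + 1)/40 = 3/40 per day.
Remaining 1/4 at 3/40 per day takes 10/3 days.

10/3 days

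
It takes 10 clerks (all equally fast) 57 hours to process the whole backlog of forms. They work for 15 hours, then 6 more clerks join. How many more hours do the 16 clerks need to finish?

One clerk does 1/570 of the job per hour.
After 15 hours with 10 clerks, 5/19 is done (14/19 left).
With 16 clerks the rate is 16/570 = 8/285, so the rest takes 14/19 ÷ 8/285 = 105/4 hours.

105/4 hours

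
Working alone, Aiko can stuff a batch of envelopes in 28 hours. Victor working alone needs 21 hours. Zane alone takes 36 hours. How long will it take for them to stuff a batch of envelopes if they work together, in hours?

9 hours

Combined rate: 1/28 + 1/21 + 1/36 = (9 + 12 + 7)/252 = 28/252 = 1/9 per hour.
Time = 1 ÷ (1/9) = 9 hours.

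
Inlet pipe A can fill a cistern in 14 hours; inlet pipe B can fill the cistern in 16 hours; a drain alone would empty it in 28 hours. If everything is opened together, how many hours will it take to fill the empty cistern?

112/11 hours

Net rate = 1/14 + 1/16 − 1/28 = (8 + 7 − 4)/112 = 11/112 per hour.
Filling time = 1 ÷ (11/112) = 112/11 hours.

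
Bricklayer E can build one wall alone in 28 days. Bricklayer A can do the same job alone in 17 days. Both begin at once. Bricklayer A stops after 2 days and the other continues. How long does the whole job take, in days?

420/17 days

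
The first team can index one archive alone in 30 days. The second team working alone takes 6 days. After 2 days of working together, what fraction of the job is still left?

3/5

Combined rate: 1/30 + 1/6 = (1 + 5)/30 = 6/30 = 1/5 per day.
In 2 days they complete 2·1/5 = 2/5 of the job.
So 3/5 remains.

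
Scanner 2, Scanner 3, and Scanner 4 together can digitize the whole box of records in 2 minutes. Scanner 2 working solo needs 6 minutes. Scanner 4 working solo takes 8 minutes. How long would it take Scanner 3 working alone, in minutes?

24/5 minutes

Combined rate is 1/2 per minute.
Known contribution: 1/6 + 1/8 = (4 + 3)/24 = 7/24 per minute.
So Scanner 3's rate is 1/2 − 7/24 = 5/24, meaning 24/5 minutes alone.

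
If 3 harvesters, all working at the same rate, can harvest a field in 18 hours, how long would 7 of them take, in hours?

Total work is 3·18 = 54 harvester-hours.
With 7 harvesters: 54/7 hours.

54/7 hours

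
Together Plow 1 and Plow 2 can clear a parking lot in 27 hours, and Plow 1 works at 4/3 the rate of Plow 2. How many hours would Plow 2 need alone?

63 hours

Let Plow 2's rate be r; then Plow 1's rate is (4/3)r, so together (4/3 + 1)r = (7/3)r = 1/27.
Thus r = 1/63 per hour.
Plow 2 alone: 63 hours; Plow 1 alone: 189/4 hours.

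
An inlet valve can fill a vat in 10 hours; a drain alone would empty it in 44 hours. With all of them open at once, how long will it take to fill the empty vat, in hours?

220/17 hours

Net rate = 1/10 − 1/44 = (22 − 5)/220 = 17/220 per hour.
Filling time = 1 ÷ (17/220) = 220/17 hours.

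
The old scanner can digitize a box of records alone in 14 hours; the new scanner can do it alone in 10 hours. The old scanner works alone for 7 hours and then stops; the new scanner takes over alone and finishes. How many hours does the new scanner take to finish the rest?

In 7 hours the old scanner does 7/14 = 1/2 of the job, leaving 1/2.
The new scanner works at 1/10 per hour, so finishing takes 1/2 ÷ 1/10 = 5 hours.

5 hours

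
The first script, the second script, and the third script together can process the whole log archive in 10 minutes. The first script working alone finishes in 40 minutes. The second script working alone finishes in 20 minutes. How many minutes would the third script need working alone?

40 minutes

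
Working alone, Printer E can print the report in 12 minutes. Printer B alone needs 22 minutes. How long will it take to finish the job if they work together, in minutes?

132/17 minutes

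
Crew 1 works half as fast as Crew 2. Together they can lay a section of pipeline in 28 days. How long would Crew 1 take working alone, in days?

84 days

Let Crew 2's rate be r; then Crew 1's rate is (1/2)r, so together (1/2 + 1)r = (3/2)r = 1/28.
Thus r = 1/42 per day.
Crew 2 alone: 42 days; Crew 1 alone: 84 days.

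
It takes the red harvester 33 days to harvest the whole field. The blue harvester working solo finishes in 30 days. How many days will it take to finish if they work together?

Combined rate: 1/33 + 1/30 = (10 + 11)/330 = 21/330 = 7/110 per day.
Time = 1 ÷ (7/110) = 110/7 days.

110/7 days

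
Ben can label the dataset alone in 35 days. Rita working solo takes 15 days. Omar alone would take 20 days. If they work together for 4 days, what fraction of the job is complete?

61/105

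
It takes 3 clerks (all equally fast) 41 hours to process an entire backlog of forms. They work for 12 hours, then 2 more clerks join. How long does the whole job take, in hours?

One clerk does 1/123 of the job per hour.
After 12 hours with 3 clerks, 12/41 is done (29/41 left).
With 5 clerks the rate is 5/123, so the rest takes 29/41 ÷ 5/123 = 87/5 hours.
Total = 12 + 87/5 = 147/5 hours.

147/5 hours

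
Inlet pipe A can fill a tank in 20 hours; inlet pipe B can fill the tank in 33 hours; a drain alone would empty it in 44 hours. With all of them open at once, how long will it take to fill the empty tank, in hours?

330/19 hours

Net rate = 1/20 + 1/33 − 1/44 = (33 + 20 − 15)/660 = 38/660 = 19/330 per hour.
Filling time = 1 ÷ (19/330) = 330/19 hours.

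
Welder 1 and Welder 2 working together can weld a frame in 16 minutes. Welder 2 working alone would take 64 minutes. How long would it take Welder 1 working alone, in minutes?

64/3 minutes

Combined rate is 1/16 per minute.
Known contribution: 1/64 per minute.
So Welder 1's rate is 1/16 − 1/64 = 3/64, meaning 64/3 minutes alone.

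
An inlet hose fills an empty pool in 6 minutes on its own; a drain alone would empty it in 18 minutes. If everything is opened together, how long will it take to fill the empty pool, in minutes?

9 minutes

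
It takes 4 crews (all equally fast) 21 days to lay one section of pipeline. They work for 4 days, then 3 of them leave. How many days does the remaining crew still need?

68 days

One crew does 1/84 of the job per day.
After 4 days with 4 crews, 4/21 is done (17/21 left).
With 1 crew the rate is 1/84, so the rest takes 17/21 ÷ 1/84 = 68 days.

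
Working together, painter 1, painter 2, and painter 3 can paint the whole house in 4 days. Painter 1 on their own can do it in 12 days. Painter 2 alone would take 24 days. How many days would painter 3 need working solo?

8 days

Combined rate is 1/4 per day.
Known contribution: 1/12 + 1/24 = (2 + 1)/24 = 3/24 = 1/8 per day.
So painter 3's rate is 1/4 − 1/8 = 1/8, meaning 8 days alone.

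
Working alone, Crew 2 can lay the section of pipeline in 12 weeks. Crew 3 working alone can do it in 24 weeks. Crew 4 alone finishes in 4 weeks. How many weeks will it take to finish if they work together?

Combined rate: 1/12 + 1/24 + 1/4 = (2 + 1 + 6)/24 = 9/24 = 3/8 per week.
Time = 1 ÷ (3/8) = 8/3 weeks.

8/3 weeks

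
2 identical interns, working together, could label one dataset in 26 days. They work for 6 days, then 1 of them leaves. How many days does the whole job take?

One intern does 1/52 of the job per day.
After 6 days with 2 interns, 3/13 is done (10/13 left).
With 1 intern the rate is 1/52, so the rest takes 10/13 ÷ 1/52 = 40 days.
Total = 6 + 40 = 46 days.

46 days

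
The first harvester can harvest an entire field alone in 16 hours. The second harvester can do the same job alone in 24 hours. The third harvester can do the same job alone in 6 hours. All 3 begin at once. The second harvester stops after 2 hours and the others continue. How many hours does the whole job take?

4 hours

In the first 2 hours the combined rate is 13/48, so 13/24 of the job is done, leaving 11/24.
After the second harvester leaves the rate is 11/48 per hour; the remaining 11/24 takes 2 hours.
Total = 2 + 2 = 4 hours.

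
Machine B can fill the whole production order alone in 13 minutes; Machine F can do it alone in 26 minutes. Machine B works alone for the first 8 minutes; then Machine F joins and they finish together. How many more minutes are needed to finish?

10/3 minutes

In 8 minutes Machine B does 8/13 of the job, leaving 5/13.
Machine B and Machine F together work at 3/26 per minute, so finishing takes 5/13 ÷ 3/26 = 10/3 minutes.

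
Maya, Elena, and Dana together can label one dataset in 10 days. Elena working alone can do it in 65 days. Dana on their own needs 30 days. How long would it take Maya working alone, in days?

39/2 days

Combined rate is 1/10 per day.
Known contribution: 1/65 + 1/30 = (6 + 13)/390 = 19/390 per day.
So Maya's rate is 1/10 − 19/390 = 2/39, meaning 39/2 days alone.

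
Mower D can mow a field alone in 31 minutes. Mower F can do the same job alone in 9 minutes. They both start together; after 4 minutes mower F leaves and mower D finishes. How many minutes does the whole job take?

In the first 4 minutes the combined rate is 40/279, so 160/279 of the job is done, leaving 119/279.
After mower F leaves the rate is 1/31 per minute; the remaining 119/279 takes 119/9 minutes.
Total = 4 + 119/9 = 155/9 minutes.

155/9 minutes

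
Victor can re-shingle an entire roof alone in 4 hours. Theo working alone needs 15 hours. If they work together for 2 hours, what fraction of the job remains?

Combined rate: 1/4 + 1/15 = (15 + 4)/60 = 19/60 per hour.
In 2 hours they complete 2·19/60 = 19/30 of the job.
So 11/30 remains.

11/30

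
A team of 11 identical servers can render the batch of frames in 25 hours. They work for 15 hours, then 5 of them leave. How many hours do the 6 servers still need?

55/3 hours

One server does 1/275 of the job per hour.
After 15 hours with 11 servers, 3/5 is done (2/5 left).
With 6 servers the rate is 6/275, so the rest takes 2/5 ÷ 6/275 = 55/3 hours.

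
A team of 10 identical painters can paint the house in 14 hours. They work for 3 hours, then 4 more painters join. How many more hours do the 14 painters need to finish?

55/7 hours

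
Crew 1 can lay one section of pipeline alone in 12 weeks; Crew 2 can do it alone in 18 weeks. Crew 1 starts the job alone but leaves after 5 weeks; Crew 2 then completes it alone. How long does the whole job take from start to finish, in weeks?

31/2 weeks

In 5 weeks Crew 1 does 5/12 of the job, leaving 7/12.
Crew 2 works at 1/18 per week, so finishing takes 7/12 ÷ 1/18 = 21/2 weeks.
Total time = 5 + 21/2 = 31/2 weeks.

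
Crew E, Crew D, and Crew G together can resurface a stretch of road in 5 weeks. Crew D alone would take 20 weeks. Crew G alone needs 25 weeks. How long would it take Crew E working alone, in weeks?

Combined rate is 1/5 per week.
Known contribution: 1/20 + 1/25 = (5 + 4)/100 = 9/100 per week.
So Crew E's rate is 1/5 − 9/100 = 11/100, meaning 100/11 weeks alone.

100/11 weeks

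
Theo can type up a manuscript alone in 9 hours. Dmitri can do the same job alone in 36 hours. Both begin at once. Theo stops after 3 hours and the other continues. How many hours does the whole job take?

24 hours

In the first 3 hours the combined rate is 5/36, so 5/12 of the job is done, leaving 7/12.
After Theo leaves the rate is 1/36 per hour; the remaining 7/12 takes 21 hours.
Total = 3 + 21 = 24 hours.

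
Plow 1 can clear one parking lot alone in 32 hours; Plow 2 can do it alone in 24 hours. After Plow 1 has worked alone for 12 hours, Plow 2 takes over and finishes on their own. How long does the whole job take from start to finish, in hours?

27 hours

In 12 hours Plow 1 does 12/32 = 3/8 of the job, leaving 5/8.
Plow 2 works at 1/24 per hour, so finishing takes 5/8 ÷ 1/24 = 15 hours.
Total time = 12 + 15 = 27 hours.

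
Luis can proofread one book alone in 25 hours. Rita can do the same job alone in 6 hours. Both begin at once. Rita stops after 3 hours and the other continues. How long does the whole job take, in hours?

25/2 hours

In the first 3 hours the combined rate is 31/150, so 31/50 of the job is done, leaving 19/50.
After Rita leaves the rate is 1/25 per hour; the remaining 19/50 takes 19/2 hours.
Total = 3 + 19/2 = 25/2 hours.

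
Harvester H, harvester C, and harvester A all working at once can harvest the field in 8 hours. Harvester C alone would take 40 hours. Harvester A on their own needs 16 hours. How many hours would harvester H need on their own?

80/3 hours

Combined rate is 1/8 per hour.
Known contribution: 1/40 + 1/16 = (2 + 5)/80 = 7/80 per hour.
So harvester H's rate is 1/8 − 7/80 = 3/80, meaning 80/3 hours alone.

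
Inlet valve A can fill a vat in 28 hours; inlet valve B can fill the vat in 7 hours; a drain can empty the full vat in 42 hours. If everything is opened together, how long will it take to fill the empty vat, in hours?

84/13 hours

Net rate = 1/28 + 1/7 − 1/42 = (3 + 12 − 2)/84 = 13/84 per hour.
Filling time = 1 ÷ (13/84) = 84/13 hours.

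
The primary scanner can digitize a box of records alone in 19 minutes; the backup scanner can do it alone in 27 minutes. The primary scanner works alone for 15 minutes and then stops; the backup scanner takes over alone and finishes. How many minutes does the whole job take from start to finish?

393/19 minutes

In 15 minutes the primary scanner does 15/19 of the job, leaving 4/19.
The backup scanner works at 1/27 per minute, so finishing takes 4/19 ÷ 1/27 = 108/19 minutes.
Total time = 15 + 108/19 = 393/19 minutes.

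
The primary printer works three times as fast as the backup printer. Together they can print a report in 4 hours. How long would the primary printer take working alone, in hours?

16/3 hours

Let the backup printer's rate be r; then the primary printer's rate is 3r, so together (3 + 1)r = 4r = 1/4.
Thus r = 1/16 per hour.
The backup printer alone: 16 hours; the primary printer alone: 16/3 hours.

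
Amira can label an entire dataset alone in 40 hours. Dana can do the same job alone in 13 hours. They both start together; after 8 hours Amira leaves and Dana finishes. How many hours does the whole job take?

52/5 hours

In the first 8 hours the combined rate is 53/520, so 53/65 of the job is done, leaving 12/65.
After Amira leaves the rate is 1/13 per hour; the remaining 12/65 takes 12/5 hours.
Total = 8 + 12/5 = 52/5 hours.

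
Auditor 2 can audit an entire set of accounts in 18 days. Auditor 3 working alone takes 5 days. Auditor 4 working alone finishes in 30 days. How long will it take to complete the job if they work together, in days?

45/13 days

Combined rate: 1/18 + 1/5 + 1/30 = (5 + 18 + 3)/90 = 26/90 = 13/45 per day.
Time = 1 ÷ (13/45) = 45/13 days.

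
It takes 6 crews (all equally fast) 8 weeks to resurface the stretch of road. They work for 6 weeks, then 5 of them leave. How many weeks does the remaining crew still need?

One crew does 1/48 of the job per week.
After 6 weeks with 6 crews, 3/4 is done (1/4 left).
With 1 crew the rate is 1/48, so the rest takes 1/4 ÷ 1/48 = 12 weeks.

12 weeks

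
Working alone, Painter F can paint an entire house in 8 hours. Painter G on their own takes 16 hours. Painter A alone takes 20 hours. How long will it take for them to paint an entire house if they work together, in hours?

80/19 hours

Combined rate: 1/8 + 1/16 + 1/20 = (10 + 5 + 4)/80 = 19/80 per hour.
Time = 1 ÷ (19/80) = 80/19 hours.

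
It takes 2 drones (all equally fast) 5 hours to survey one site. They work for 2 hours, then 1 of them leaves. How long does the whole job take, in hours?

8 hours

One drone does 1/10 of the job per hour.
After 2 hours with 2 drones, 2/5 is done (3/5 left).
With 1 drone the rate is 1/10, so the rest takes 3/5 ÷ 1/10 = 6 hours.
Total = 2 + 6 = 8 hours.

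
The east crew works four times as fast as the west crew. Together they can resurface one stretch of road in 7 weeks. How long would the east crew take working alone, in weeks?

Let the west crew's rate be r; then the east crew's rate is 4r, so together (4 + 1)r = 5r = 1/7.
Thus r = 1/35 per week.
The west crew alone: 35 weeks; the east crew alone: 35/4 weeks.

35/4 weeks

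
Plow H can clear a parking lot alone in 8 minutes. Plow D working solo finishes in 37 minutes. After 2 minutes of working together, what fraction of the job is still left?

Combined rate: 1/8 + 1/37 = (37 + 8)/296 = 45/296 per minute.
In 2 minutes they complete 2·45/296 = 45/148 of the job.
So 103/148 remains.

103/148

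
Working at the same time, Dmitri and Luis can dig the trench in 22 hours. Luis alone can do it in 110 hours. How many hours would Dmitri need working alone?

Combined rate is 1/22 per hour.
Known contribution: 1/110 per hour.
So Dmitri's rate is 1/22 − 1/110 = 2/55, meaning 55/2 hours alone.

55/2 hours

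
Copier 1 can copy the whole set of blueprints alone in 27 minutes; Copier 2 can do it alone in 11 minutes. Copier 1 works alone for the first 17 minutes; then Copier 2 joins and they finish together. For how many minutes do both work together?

In 17 minutes Copier 1 does 17/27 of the job, leaving 10/27.
Copier 1 and Copier 2 together work at 38/297 per minute, so finishing takes 10/27 ÷ 38/297 = 55/19 minutes.

55/19 minutes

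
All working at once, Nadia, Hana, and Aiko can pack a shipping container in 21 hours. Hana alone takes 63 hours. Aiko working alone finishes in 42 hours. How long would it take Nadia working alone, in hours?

Combined rate is 1/21 per hour.
Known contribution: 1/63 + 1/42 = (2 + 3)/126 = 5/126 per hour.
So Nadia's rate is 1/21 − 5/126 = 1/126, meaning 126 hours alone.

126 hours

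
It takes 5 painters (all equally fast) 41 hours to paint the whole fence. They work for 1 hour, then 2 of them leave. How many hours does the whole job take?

One painter does 1/205 of the job per hour.
After 1 hour with 5 painters, 1/41 is done (40/41 left).
With 3 painters the rate is 3/205, so the rest takes 40/41 ÷ 3/205 = 200/3 hours.
Total = 1 + 200/3 = 203/3 hours.

203/3 hours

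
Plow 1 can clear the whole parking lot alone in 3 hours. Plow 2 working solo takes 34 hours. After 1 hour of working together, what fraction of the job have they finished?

Combined rate: 1/3 + 1/34 = (34 + 3)/102 = 37/102 per hour.
In 1 hour they complete 1·37/102 = 37/102 of the job.

37/102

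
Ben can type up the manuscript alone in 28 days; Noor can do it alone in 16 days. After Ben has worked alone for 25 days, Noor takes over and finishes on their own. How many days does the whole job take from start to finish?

In 25 days Ben does 25/28 of the job, leaving 3/28.
Noor works at 1/16 per day, so finishing takes 3/28 ÷ 1/16 = 12/7 days.
Total time = 25 + 12/7 = 187/7 days.

187/7 days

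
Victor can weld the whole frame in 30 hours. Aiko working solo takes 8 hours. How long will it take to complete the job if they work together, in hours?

With two workers the combined time is the product over the sum: 30·8/(30+8) = 240/38 = 120/19 hours.

120/19 hours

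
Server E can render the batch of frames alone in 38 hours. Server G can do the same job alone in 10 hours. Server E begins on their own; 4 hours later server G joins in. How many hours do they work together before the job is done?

In the first 4 hours server E alone does 4/38 = 2/19 of the job, leaving 17/19.
Once everyone is working, combined rate: 1/38 + 1/10 = (5 + 19)/190 = 24/190 = 12/95 per hour.
Remaining 17/19 at 12/95 per hour takes 85/12 hours.

85/12 hours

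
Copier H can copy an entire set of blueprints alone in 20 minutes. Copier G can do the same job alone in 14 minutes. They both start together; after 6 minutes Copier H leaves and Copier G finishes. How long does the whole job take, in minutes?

In the first 6 minutes the combined rate is 17/140, so 51/70 of the job is done, leaving 19/70.
After Copier H leaves the rate is 1/14 per minute; the remaining 19/70 takes 19/5 minutes.
Total = 6 + 19/5 = 49/5 minutes.

49/5 minutes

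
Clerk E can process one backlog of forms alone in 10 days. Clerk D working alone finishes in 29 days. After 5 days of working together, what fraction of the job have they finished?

Combined rate: 1/10 + 1/29 = (29 + 10)/290 = 39/290 per day.
In 5 days they complete 5·39/290 = 39/58 of the job.

39/58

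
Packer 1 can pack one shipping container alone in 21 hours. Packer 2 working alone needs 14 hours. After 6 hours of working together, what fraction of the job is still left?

Combined rate: 1/21 + 1/14 = (2 + 3)/42 = 5/42 per hour.
In 6 hours they complete 6·5/42 = 5/7 of the job.
So 2/7 remains.

2/7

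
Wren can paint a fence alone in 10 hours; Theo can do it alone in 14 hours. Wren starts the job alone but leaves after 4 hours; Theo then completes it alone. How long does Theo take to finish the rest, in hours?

42/5 hours

In 4 hours Wren does 4/10 = 2/5 of the job, leaving 3/5.
Theo works at 1/14 per hour, so finishing takes 3/5 ÷ 1/14 = 42/5 hours.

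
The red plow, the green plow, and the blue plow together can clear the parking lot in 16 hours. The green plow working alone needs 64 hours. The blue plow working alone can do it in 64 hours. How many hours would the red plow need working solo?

Combined rate is 1/16 per hour.
Known contribution: 1/64 + 1/64 = (1 + 1)/64 = 2/64 = 1/32 per hour.
So the red plow's rate is 1/16 − 1/32 = 1/32, meaning 32 hours alone.

32 hours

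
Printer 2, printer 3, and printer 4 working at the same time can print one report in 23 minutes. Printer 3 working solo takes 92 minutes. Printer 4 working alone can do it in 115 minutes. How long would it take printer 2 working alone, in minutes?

460/11 minutes

Combined rate is 1/23 per minute.
Known contribution: 1/92 + 1/115 = (5 + 4)/460 = 9/460 per minute.
So printer 2's rate is 1/23 − 9/460 = 11/460, meaning 460/11 minutes alone.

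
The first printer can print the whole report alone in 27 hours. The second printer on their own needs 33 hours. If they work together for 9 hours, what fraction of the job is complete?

20/33

Combined rate: 1/27 + 1/33 = (11 + 9)/297 = 20/297 per hour.
In 9 hours they complete 9·20/297 = 20/33 of the job.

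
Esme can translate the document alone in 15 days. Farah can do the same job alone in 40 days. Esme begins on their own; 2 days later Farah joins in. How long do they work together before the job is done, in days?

In the first 2 days Esme alone does 2/15 of the job, leaving 13/15.
Once everyone is working, combined rate: 1/15 + 1/40 = (8 + 3)/120 = 11/120 per day.
Remaining 13/15 at 11/120 per day takes 104/11 days.

104/11 days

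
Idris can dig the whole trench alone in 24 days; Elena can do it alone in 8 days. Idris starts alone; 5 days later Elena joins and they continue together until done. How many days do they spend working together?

19/4 days

In 5 days Idris does 5/24 of the job, leaving 19/24.
Idris and Elena together work at 1/6 per day, so finishing takes 19/24 ÷ 1/6 = 19/4 days.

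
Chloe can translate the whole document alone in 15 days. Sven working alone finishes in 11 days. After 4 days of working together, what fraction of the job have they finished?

104/165

Combined rate: 1/15 + 1/11 = (11 + 15)/165 = 26/165 per day.
In 4 days they complete 4·26/165 = 104/165 of the job.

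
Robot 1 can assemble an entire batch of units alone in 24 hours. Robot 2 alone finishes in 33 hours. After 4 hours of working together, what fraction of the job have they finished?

19/66

Combined rate: 1/24 + 1/33 = (11 + 8)/264 = 19/264 per hour.
In 4 hours they complete 4·19/264 = 19/66 of the job.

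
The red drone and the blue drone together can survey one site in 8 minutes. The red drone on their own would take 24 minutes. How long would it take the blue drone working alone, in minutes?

12 minutes

Combined rate is 1/8 per minute.
Known contribution: 1/24 per minute.
So the blue drone's rate is 1/8 − 1/24 = 1/12, meaning 12 minutes alone.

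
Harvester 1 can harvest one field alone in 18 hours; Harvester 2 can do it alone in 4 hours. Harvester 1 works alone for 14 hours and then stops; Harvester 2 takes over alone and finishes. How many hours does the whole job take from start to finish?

In 14 hours Harvester 1 does 14/18 = 7/9 of the job, leaving 2/9.
Harvester 2 works at 1/4 per hour, so finishing takes 2/9 ÷ 1/4 = 8/9 hours.
Total time = 14 + 8/9 = 134/9 hours.

134/9 hours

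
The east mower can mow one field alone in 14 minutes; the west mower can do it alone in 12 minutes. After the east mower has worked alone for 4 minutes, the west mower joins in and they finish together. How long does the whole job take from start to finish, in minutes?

112/13 minutes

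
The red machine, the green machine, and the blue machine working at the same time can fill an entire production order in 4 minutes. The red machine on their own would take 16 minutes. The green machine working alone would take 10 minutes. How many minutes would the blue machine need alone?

80/7 minutes

Combined rate is 1/4 per minute.
Known contribution: 1/16 + 1/10 = (5 + 8)/80 = 13/80 per minute.
So the blue machine's rate is 1/4 − 13/80 = 7/80, meaning 80/7 minutes alone.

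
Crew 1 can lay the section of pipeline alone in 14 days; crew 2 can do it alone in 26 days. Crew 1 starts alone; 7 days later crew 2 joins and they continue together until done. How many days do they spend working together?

91/20 days

In 7 days crew 1 does 7/14 = 1/2 of the job, leaving 1/2.
Crew 1 and crew 2 together work at 10/91 per day, so finishing takes 1/2 ÷ 10/91 = 91/20 days.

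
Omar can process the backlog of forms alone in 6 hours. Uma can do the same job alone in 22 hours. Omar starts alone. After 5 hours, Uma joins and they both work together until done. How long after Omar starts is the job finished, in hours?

In the first 5 hours Omar alone does 5/6 of the job, leaving 1/6.
Once everyone is working, combined rate: 1/6 + 1/22 = (11 + 3)/66 = 14/66 = 7/33 per hour.
Remaining 1/6 at 7/33 per hour takes 11/14 hours.
Total from the start = 5 + 11/14 = 81/14 hours.

81/14 hours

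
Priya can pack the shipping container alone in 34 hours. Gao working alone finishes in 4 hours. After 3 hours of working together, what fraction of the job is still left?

11/68

Combined rate: 1/34 + 1/4 = (2 + 17)/68 = 19/68 per hour.
In 3 hours they complete 3·19/68 = 57/68 of the job.
So 11/68 remains.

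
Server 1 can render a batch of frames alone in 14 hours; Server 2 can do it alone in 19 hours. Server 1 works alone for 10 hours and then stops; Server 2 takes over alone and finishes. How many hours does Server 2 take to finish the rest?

38/7 hours

In 10 hours Server 1 does 10/14 = 5/7 of the job, leaving 2/7.
Server 2 works at 1/19 per hour, so finishing takes 2/7 ÷ 1/19 = 38/7 hours.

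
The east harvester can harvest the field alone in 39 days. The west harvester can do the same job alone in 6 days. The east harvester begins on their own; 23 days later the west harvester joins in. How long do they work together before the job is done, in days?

In the first 23 days the east harvester alone does 23/39 of the job, leaving 16/39.
Once everyone is working, combined rate: 1/39 + 1/6 = (2 + 13)/78 = 15/78 = 5/26 per day.
Remaining 16/39 at 5/26 per day takes 32/15 days.

32/15 days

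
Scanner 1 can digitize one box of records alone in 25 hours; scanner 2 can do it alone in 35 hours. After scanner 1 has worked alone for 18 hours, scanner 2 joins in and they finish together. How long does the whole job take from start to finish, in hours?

265/12 hours

In 18 hours scanner 1 does 18/25 of the job, leaving 7/25.
Scanner 1 and scanner 2 together work at 12/175 per hour, so finishing takes 7/25 ÷ 12/175 = 49/12 hours.
Total time = 18 + 49/12 = 265/12 hours.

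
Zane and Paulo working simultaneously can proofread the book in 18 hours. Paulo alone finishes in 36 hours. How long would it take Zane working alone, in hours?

36 hours

Combined rate is 1/18 per hour.
Known contribution: 1/36 per hour.
So Zane's rate is 1/18 − 1/36 = 1/36, meaning 36 hours alone.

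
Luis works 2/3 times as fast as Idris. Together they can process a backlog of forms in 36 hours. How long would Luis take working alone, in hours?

Let Idris's rate be r; then Luis's rate is (2/3)r, so together (2/3 + 1)r = (5/3)r = 1/36.
Thus r = 1/60 per hour.
Idris alone: 60 hours; Luis alone: 90 hours.

90 hours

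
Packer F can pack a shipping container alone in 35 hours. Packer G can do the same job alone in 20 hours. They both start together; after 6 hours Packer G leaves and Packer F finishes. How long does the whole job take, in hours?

49/2 hours

In the first 6 hours the combined rate is 11/140, so 33/70 of the job is done, leaving 37/70.
After Packer G leaves the rate is 1/35 per hour; the remaining 37/70 takes 37/2 hours.
Total = 6 + 37/2 = 49/2 hours.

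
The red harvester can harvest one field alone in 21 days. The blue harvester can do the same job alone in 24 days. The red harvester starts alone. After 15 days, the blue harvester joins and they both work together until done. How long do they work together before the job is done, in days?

16/5 days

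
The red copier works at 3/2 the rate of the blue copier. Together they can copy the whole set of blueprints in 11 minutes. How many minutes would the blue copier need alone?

55/2 minutes

Let the blue copier's rate be r; then the red copier's rate is (3/2)r, so together (3/2 + 1)r = (5/2)r = 1/11.
Thus r = 2/55 per minute.
The blue copier alone: 55/2 minutes; the red copier alone: 55/3 minutes.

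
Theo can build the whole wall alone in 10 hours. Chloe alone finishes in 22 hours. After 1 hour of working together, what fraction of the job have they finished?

Combined rate: 1/10 + 1/22 = (11 + 5)/110 = 16/110 = 8/55 per hour.
In 1 hour they complete 1·8/55 = 8/55 of the job.

8/55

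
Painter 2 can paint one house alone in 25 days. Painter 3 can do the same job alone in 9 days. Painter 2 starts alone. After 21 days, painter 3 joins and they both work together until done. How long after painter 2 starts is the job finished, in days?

In the first 21 days painter 2 alone does 21/25 of the job, leaving 4/25.
Once everyone is working, combined rate: 1/25 + 1/9 = (9 + 25)/225 = 34/225 per day.
Remaining 4/25 at 34/225 per day takes 18/17 days.
Total from the start = 21 + 18/17 = 375/17 days.

375/17 days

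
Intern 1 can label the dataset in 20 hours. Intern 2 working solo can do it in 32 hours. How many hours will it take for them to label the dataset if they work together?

160/13 hours

Combined rate: 1/20 + 1/32 = (8 + 5)/160 = 13/160 per hour.
Time = 1 ÷ (13/160) = 160/13 hours.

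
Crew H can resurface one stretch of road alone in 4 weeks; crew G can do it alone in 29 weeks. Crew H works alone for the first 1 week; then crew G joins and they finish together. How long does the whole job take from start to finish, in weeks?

40/11 weeks

In 1 week crew H does 1/4 of the job, leaving 3/4.
Crew H and crew G together work at 33/116 per week, so finishing takes 3/4 ÷ 33/116 = 29/11 weeks.
Total time = 1 + 29/11 = 40/11 weeks.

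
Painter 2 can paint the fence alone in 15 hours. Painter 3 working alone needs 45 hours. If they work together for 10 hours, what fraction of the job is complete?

Combined rate: 1/15 + 1/45 = (3 + 1)/45 = 4/45 per hour.
In 10 hours they complete 10·4/45 = 8/9 of the job.

8/9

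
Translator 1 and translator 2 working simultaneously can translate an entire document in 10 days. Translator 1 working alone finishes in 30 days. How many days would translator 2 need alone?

15 days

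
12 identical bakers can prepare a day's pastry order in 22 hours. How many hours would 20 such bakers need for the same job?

66/5 hours

Total work is 12·22 = 264 baker-hours.
With 20 bakers: 264/20 = 66/5 hours.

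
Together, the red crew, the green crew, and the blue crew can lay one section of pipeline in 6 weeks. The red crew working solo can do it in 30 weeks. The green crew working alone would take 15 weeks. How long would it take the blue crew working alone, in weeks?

15 weeks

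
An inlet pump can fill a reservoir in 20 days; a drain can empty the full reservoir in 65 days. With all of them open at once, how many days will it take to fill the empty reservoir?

Net rate = 1/20 − 1/65 = (13 − 4)/260 = 9/260 per day.
Filling time = 1 ÷ (9/260) = 260/9 days.

260/9 days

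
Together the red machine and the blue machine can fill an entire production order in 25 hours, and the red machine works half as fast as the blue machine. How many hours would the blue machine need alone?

75/2 hours

Let the blue machine's rate be r; then the red machine's rate is (1/2)r, so together (1/2 + 1)r = (3/2)r = 1/25.
Thus r = 2/75 per hour.
The blue machine alone: 75/2 hours; the red machine alone: 75 hours.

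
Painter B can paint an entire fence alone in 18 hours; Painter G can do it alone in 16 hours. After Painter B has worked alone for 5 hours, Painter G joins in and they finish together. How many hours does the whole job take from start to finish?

189/17 hours

In 5 hours Painter B does 5/18 of the job, leaving 13/18.
Painter B and Painter G together work at 17/144 per hour, so finishing takes 13/18 ÷ 17/144 = 104/17 hours.
Total time = 5 + 104/17 = 189/17 hours.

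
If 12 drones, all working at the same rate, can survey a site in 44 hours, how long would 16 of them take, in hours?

Total work is 12·44 = 528 drone-hours.
With 16 drones: 528/16 = 33 hours.

33 hours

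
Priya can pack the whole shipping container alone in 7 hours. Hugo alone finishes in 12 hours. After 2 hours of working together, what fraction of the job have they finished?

19/42

Combined rate: 1/7 + 1/12 = (12 + 7)/84 = 19/84 per hour.
In 2 hours they complete 2·19/84 = 19/42 of the job.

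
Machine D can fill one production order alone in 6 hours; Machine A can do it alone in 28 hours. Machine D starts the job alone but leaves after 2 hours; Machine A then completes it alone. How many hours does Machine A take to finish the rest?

56/3 hours

In 2 hours Machine D does 2/6 = 1/3 of the job, leaving 2/3.
Machine A works at 1/28 per hour, so finishing takes 2/3 ÷ 1/28 = 56/3 hours.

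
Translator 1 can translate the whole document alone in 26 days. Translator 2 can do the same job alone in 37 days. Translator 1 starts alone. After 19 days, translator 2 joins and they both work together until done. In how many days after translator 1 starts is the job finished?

In the first 19 days translator 1 alone does 19/26 of the job, leaving 7/26.
Once everyone is working, combined rate: 1/26 + 1/37 = (37 + 26)/962 = 63/962 per day.
Remaining 7/26 at 63/962 per day takes 37/9 days.
Total from the start = 19 + 37/9 = 208/9 days.

208/9 days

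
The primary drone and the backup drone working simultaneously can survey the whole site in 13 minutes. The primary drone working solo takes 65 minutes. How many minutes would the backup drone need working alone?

Combined rate is 1/13 per minute.
Known contribution: 1/65 per minute.
So the backup drone's rate is 1/13 − 1/65 = 4/65, meaning 65/4 minutes alone.

65/4 minutes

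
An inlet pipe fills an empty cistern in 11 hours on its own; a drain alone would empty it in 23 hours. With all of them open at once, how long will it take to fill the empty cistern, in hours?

253/12 hours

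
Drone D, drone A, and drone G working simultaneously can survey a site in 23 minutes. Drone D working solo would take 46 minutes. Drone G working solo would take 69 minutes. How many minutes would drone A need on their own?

Combined rate is 1/23 per minute.
Known contribution: 1/46 + 1/69 = (3 + 2)/138 = 5/138 per minute.
So drone A's rate is 1/23 − 5/138 = 1/138, meaning 138 minutes alone.

138 minutes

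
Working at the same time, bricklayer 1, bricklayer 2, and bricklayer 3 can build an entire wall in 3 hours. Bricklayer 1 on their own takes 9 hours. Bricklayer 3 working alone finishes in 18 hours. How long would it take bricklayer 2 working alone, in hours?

Combined rate is 1/3 per hour.
Known contribution: 1/9 + 1/18 = (2 + 1)/18 = 3/18 = 1/6 per hour.
So bricklayer 2's rate is 1/3 − 1/6 = 1/6, meaning 6 hours alone.

6 hours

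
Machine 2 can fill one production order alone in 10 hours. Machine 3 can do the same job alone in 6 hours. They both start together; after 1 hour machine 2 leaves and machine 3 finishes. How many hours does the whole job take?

In the first 1 hour the combined rate is 4/15, so 4/15 of the job is done, leaving 11/15.
After machine 2 leaves the rate is 1/6 per hour; the remaining 11/15 takes 22/5 hours.
Total = 1 + 22/5 = 27/5 hours.

27/5 hours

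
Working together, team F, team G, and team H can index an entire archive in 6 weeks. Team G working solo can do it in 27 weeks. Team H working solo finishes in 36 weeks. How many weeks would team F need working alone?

108/11 weeks

Combined rate is 1/6 per week.
Known contribution: 1/27 + 1/36 = (4 + 3)/108 = 7/108 per week.
So team F's rate is 1/6 − 7/108 = 11/108, meaning 108/11 weeks alone.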